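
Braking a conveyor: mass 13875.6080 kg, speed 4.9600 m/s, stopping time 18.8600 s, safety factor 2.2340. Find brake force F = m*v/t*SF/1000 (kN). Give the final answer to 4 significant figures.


F = 13875.6080 * 4.9600 / 18.8600 * 2.2340 / 1000
F = 8.152 kN


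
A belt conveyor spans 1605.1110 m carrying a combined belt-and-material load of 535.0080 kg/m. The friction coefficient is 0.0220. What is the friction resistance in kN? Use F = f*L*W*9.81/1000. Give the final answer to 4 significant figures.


F = 0.0220 * 1605.1110 * 535.0080 * 9.81 / 1000
F = 185.3 kN


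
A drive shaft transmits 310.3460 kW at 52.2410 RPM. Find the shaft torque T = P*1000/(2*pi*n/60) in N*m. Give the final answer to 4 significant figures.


omega = 2*pi*52.2410/60 = 5.47066 rad/s
T = 310.3460*1000 / 5.47066
T = 56730 N*m


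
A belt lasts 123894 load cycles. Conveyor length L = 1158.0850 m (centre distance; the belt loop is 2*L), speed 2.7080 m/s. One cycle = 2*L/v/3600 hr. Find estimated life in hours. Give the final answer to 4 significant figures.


cycle_time = 2 * 1158.0850 / 2.7080 / 3600 = 0.237585 hr
life = 123894 * 0.237585 = 29440 hours


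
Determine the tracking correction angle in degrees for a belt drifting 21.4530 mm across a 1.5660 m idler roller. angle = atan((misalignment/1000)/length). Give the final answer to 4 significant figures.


misalign_m = 21.4530 / 1000 = 0.021453 m
angle = atan(0.021453 / 1.5660)
angle = 0.7849 deg


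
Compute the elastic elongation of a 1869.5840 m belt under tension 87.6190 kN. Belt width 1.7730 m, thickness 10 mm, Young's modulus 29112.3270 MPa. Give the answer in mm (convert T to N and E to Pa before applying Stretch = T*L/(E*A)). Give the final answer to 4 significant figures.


A = 1.7730 * 0.01 = 0.01773 m^2
Stretch = 87.6190*1000 * 1869.5840 / (29112.3270e6 * 0.01773) * 1000
Stretch = 317.4 mm


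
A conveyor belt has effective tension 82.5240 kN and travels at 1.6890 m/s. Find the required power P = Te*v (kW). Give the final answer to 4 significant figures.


P = Te * v = 82.5240 * 1.6890
P = 139.4 kW


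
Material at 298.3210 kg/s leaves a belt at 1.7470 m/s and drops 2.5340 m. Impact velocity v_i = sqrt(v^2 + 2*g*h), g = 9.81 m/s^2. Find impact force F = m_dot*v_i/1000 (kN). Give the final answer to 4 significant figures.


v_i = sqrt(1.7470^2 + 2*9.81*2.5340) = 7.26423 m/s
F = 298.3210 * 7.26423 / 1000
F = 2.167 kN


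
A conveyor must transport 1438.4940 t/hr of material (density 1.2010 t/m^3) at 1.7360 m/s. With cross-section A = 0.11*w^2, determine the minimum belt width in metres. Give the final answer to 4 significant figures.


A_req = 1438.4940 / (1.7360 * 1.2010 * 3600) = 0.191652 m^2
w = sqrt(0.191652 / 0.11)
w = 1.320 m


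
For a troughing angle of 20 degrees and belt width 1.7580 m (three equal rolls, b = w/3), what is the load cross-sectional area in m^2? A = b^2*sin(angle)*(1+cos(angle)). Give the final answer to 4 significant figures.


b = 1.7580/3 = 0.586 m
A = 0.586^2 * sin(20 deg) * (1 + cos(20 deg))
A = 0.2278 m^2


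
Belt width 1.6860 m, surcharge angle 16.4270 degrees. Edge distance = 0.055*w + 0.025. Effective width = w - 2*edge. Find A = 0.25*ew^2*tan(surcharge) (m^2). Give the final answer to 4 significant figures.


edge = 0.055*1.6860 + 0.025 = 0.11773 m
ew = 1.6860 - 2*0.11773 = 1.45054 m
A = 0.25 * 1.45054^2 * tan(16.4270 deg)
A = 0.1551 m^2


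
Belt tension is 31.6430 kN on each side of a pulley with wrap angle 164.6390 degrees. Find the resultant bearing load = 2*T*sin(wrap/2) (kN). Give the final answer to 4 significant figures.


F = 2 * 31.6430 * sin(164.6390/2 deg)
F = 62.72 kN


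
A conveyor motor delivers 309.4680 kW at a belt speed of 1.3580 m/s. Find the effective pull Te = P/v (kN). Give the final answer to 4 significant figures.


Te = P / v = 309.4680 / 1.3580
Te = 227.9 kN


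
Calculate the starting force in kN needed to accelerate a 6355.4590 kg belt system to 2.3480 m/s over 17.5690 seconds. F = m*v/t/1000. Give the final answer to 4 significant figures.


F = 6355.4590 * 2.3480 / 17.5690 / 1000
F = 0.8494 kN


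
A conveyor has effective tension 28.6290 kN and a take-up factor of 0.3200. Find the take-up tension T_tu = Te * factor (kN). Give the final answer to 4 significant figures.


T_tu = 28.6290 * 0.3200
T_tu = 9.161 kN


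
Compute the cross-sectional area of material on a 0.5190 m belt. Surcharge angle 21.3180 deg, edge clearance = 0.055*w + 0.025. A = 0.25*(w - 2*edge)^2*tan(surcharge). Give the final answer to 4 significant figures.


edge = 0.055*0.5190 + 0.025 = 0.053545 m
ew = 0.5190 - 2*0.053545 = 0.41191 m
A = 0.25 * 0.41191^2 * tan(21.3180 deg)
A = 0.01655 m^2


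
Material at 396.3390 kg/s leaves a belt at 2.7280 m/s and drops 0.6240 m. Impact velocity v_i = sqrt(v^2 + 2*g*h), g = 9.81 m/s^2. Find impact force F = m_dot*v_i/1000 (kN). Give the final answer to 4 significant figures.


v_i = sqrt(2.7280^2 + 2*9.81*0.6240) = 4.43676 m/s
F = 396.3390 * 4.43676 / 1000
F = 1.758 kN


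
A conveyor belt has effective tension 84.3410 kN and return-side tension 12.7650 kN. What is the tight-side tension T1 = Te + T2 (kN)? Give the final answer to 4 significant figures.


T1 = Te + T2 = 84.3410 + 12.7650
T1 = 97.11 kN


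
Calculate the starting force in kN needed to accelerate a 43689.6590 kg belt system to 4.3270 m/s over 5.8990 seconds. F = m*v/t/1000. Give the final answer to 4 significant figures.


F = 43689.6590 * 4.3270 / 5.8990 / 1000
F = 32.05 kN


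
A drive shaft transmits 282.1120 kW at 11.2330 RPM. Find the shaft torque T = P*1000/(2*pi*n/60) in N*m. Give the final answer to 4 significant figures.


omega = 2*pi*11.2330/60 = 1.17632 rad/s
T = 282.1120*1000 / 1.17632
T = 239800 N*m


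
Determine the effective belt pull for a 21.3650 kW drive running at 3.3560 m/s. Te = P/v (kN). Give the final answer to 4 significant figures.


Te = P / v = 21.3650 / 3.3560
Te = 6.366 kN


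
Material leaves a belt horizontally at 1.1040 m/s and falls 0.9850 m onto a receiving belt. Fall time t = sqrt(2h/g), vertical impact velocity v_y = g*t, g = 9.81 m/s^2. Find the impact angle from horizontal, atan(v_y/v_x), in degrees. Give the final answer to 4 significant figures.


t = sqrt(2*0.9850/9.81) = 0.448124 s
v_y = 9.81 * 0.448124 = 4.3961 m/s
angle = atan(4.3961 / 1.1040) = 75.90 deg


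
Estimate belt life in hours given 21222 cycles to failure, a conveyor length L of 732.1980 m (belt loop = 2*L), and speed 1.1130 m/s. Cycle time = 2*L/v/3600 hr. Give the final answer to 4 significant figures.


cycle_time = 2 * 732.1980 / 1.1130 / 3600 = 0.365478 hr
life = 21222 * 0.365478 = 7756 hours


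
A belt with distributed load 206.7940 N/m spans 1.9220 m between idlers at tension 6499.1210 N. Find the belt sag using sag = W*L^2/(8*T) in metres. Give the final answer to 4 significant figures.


sag = 206.7940 * 1.9220^2 / (8 * 6499.1210)
sag = 0.01469 m


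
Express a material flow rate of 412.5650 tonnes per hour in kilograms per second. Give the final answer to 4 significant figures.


m_dot = 412.5650 * 1000 / 3600
m_dot = 114.6 kg/s


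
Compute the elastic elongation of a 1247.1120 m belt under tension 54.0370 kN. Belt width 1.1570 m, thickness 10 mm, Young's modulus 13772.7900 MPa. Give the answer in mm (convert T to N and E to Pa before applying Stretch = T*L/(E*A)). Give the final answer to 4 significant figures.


A = 1.1570 * 0.01 = 0.01157 m^2
Stretch = 54.0370*1000 * 1247.1120 / (13772.7900e6 * 0.01157) * 1000
Stretch = 422.9 mm


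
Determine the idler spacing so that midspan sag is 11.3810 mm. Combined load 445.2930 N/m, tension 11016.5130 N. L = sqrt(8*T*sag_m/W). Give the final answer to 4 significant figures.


sag = 11.3810/1000 = 0.011381 m
L = sqrt(8 * 11016.5130 * 0.011381 / 445.2930)
L = 1.501 m


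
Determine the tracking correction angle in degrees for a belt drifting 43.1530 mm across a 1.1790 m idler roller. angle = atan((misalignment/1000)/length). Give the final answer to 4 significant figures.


misalign_m = 43.1530 / 1000 = 0.043153 m
angle = atan(0.043153 / 1.1790)
angle = 2.096 deg


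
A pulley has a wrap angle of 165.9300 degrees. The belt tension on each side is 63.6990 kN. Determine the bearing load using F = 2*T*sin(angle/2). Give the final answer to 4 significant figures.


F = 2 * 63.6990 * sin(165.9300/2 deg)
F = 126.4 kN


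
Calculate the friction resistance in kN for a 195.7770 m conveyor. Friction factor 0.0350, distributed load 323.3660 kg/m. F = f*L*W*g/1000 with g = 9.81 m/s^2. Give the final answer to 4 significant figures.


F = 0.0350 * 195.7770 * 323.3660 * 9.81 / 1000
F = 21.74 kN


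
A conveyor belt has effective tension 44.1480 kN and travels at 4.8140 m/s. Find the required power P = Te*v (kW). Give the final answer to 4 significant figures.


P = Te * v = 44.1480 * 4.8140
P = 212.5 kW


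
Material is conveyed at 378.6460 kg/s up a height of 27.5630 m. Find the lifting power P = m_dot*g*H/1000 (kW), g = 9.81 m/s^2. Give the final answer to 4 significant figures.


P = 378.6460 * 9.81 * 27.5630 / 1000
P = 102.4 kW


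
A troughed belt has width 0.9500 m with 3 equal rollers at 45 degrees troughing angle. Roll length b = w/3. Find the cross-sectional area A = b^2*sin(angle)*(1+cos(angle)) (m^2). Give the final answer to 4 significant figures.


b = 0.9500/3 = 0.316667 m
A = 0.316667^2 * sin(45 deg) * (1 + cos(45 deg))
A = 0.1210 m^2


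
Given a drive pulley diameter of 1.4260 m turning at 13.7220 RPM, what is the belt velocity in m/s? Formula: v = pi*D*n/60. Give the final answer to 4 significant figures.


v = pi * 1.4260 * 13.7220 / 60
v = 1.025 m/s


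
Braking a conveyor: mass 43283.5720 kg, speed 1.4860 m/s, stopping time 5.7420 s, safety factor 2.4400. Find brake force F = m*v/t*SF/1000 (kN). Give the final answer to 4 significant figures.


F = 43283.5720 * 1.4860 / 5.7420 * 2.4400 / 1000
F = 27.33 kN


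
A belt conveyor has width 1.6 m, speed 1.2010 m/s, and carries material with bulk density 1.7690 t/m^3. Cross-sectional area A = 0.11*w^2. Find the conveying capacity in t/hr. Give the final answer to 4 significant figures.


A = 0.11 * 1.6^2 = 0.2816 m^2
C = 0.2816 * 1.2010 * 1.7690 * 3600
C = 2154 t/hr


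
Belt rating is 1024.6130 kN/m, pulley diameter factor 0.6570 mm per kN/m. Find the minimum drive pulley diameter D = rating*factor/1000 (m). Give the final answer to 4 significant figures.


D = 1024.6130 * 0.6570 / 1000
D = 0.6732 m


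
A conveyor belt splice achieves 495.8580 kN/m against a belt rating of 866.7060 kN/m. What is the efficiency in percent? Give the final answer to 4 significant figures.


Eff = 495.8580 / 866.7060 * 100
Eff = 57.21 %


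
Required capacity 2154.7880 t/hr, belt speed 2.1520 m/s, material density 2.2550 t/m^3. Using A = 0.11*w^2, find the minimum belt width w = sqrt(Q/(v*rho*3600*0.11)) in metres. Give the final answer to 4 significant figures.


A_req = 2154.7880 / (2.1520 * 2.2550 * 3600) = 0.123343 m^2
w = sqrt(0.123343 / 0.11)
w = 1.059 m


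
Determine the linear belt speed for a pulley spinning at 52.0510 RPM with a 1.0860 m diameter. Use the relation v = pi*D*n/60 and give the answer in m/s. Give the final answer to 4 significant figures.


v = pi * 1.0860 * 52.0510 / 60
v = 2.960 m/s


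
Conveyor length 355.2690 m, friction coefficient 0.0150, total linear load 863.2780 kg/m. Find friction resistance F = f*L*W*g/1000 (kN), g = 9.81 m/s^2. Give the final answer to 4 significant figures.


F = 0.0150 * 355.2690 * 863.2780 * 9.81 / 1000
F = 45.13 kN


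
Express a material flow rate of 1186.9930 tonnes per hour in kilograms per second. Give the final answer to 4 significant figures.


m_dot = 1186.9930 * 1000 / 3600
m_dot = 329.7 kg/s


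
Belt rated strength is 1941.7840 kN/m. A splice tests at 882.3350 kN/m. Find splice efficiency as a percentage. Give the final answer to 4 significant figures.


Eff = 882.3350 / 1941.7840 * 100
Eff = 45.44 %


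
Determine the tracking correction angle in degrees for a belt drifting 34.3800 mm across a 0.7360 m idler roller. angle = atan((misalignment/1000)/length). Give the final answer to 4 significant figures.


misalign_m = 34.3800 / 1000 = 0.034380 m
angle = atan(0.034380 / 0.7360)
angle = 2.674 deg


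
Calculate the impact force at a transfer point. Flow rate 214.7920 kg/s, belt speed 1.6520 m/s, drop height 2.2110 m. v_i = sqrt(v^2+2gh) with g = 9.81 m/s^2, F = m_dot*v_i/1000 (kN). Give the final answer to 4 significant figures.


v_i = sqrt(1.6520^2 + 2*9.81*2.2110) = 6.79036 m/s
F = 214.7920 * 6.79036 / 1000
F = 1.459 kN


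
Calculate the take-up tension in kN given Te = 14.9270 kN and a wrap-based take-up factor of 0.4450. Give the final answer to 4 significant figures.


T_tu = 14.9270 * 0.4450
T_tu = 6.643 kN


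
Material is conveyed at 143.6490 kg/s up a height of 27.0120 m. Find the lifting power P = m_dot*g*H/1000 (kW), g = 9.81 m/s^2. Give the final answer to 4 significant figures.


P = 143.6490 * 9.81 * 27.0120 / 1000
P = 38.07 kW


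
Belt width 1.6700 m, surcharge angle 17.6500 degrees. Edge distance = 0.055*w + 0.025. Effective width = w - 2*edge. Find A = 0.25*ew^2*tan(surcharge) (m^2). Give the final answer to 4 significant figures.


edge = 0.055*1.6700 + 0.025 = 0.11685 m
ew = 1.6700 - 2*0.11685 = 1.4363 m
A = 0.25 * 1.4363^2 * tan(17.6500 deg)
A = 0.1641 m^2


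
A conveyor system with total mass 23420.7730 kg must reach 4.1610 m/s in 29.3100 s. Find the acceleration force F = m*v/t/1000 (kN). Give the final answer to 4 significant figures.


F = 23420.7730 * 4.1610 / 29.3100 / 1000
F = 3.325 kN


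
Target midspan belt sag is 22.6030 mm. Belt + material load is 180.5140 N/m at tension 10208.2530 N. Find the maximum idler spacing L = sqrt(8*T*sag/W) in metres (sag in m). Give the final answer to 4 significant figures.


sag = 22.6030/1000 = 0.022603 m
L = sqrt(8 * 10208.2530 * 0.022603 / 180.5140)
L = 3.198 m


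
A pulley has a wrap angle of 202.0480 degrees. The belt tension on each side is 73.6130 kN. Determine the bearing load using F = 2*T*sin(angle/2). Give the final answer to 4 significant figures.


F = 2 * 73.6130 * sin(202.0480/2 deg)
F = 144.5 kN


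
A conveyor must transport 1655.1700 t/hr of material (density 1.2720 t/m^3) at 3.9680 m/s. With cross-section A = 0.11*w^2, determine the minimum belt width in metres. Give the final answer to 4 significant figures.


A_req = 1655.1700 / (3.9680 * 1.2720 * 3600) = 0.0910922 m^2
w = sqrt(0.0910922 / 0.11)
w = 0.9100 m


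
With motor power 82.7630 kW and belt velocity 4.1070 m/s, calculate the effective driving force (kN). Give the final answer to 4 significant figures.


Te = P / v = 82.7630 / 4.1070
Te = 20.15 kN


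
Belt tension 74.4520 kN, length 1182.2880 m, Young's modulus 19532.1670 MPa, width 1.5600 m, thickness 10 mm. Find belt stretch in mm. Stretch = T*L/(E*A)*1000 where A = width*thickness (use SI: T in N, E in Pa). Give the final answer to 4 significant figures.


A = 1.5600 * 0.01 = 0.01560 m^2
Stretch = 74.4520*1000 * 1182.2880 / (19532.1670e6 * 0.01560) * 1000
Stretch = 288.9 mm


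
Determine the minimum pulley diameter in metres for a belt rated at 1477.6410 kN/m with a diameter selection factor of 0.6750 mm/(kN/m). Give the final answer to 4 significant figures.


D = 1477.6410 * 0.6750 / 1000
D = 0.9974 m


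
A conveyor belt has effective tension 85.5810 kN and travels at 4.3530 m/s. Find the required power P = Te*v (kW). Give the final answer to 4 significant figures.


P = Te * v = 85.5810 * 4.3530
P = 372.5 kW


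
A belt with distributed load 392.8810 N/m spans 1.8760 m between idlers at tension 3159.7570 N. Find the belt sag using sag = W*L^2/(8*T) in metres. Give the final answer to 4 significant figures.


sag = 392.8810 * 1.8760^2 / (8 * 3159.7570)
sag = 0.05470 m


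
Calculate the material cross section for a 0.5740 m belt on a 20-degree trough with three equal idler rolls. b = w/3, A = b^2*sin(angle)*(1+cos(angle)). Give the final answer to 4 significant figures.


b = 0.5740/3 = 0.191333 m
A = 0.191333^2 * sin(20 deg) * (1 + cos(20 deg))
A = 0.02429 m^2


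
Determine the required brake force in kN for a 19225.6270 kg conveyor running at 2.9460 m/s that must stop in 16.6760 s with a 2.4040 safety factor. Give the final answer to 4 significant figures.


F = 19225.6270 * 2.9460 / 16.6760 * 2.4040 / 1000
F = 8.165 kN


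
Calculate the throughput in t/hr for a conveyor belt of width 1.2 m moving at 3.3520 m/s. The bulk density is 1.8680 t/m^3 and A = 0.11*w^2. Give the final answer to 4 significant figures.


A = 0.11 * 1.2^2 = 0.1584 m^2
C = 0.1584 * 3.3520 * 1.8680 * 3600
C = 3571 t/hr


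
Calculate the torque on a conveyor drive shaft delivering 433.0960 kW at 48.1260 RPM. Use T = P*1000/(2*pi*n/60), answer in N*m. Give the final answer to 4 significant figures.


omega = 2*pi*48.1260/60 = 5.03974 rad/s
T = 433.0960*1000 / 5.03974
T = 85940 N*m


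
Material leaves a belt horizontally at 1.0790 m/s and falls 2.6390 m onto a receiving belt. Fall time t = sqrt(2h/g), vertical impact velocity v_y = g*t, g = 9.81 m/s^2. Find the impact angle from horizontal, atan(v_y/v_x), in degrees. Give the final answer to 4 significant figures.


t = sqrt(2*2.6390/9.81) = 0.7335 s
v_y = 9.81 * 0.7335 = 7.19564 m/s
angle = atan(7.19564 / 1.0790) = 81.47 deg


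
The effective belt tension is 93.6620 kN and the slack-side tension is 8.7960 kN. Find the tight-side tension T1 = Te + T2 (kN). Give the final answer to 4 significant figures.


T1 = Te + T2 = 93.6620 + 8.7960
T1 = 102.5 kN


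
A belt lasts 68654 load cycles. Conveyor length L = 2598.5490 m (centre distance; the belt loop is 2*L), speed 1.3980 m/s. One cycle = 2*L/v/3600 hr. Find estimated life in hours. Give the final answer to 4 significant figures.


cycle_time = 2 * 2598.5490 / 1.3980 / 3600 = 1.03265 hr
life = 68654 * 1.03265 = 70900 hours


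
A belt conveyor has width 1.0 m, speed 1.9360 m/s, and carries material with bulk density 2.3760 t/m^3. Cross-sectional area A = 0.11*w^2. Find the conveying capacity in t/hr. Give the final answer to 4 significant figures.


A = 0.11 * 1.0^2 = 0.11 m^2
C = 0.11 * 1.9360 * 2.3760 * 3600
C = 1822 t/hr


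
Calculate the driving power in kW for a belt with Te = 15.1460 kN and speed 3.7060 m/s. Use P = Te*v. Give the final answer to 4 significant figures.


P = Te * v = 15.1460 * 3.7060
P = 56.13 kW


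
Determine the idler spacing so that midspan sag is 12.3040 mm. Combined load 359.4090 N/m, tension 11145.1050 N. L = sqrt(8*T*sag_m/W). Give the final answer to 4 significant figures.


sag = 12.3040/1000 = 0.012304 m
L = sqrt(8 * 11145.1050 * 0.012304 / 359.4090)
L = 1.747 m


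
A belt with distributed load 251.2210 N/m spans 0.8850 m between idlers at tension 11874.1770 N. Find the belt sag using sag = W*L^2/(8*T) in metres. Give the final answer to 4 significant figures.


sag = 251.2210 * 0.8850^2 / (8 * 11874.1770)
sag = 0.002071 m


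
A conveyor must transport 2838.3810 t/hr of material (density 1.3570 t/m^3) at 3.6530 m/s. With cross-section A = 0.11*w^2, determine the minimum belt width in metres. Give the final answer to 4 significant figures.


A_req = 2838.3810 / (3.6530 * 1.3570 * 3600) = 0.159052 m^2
w = sqrt(0.159052 / 0.11)
w = 1.202 m


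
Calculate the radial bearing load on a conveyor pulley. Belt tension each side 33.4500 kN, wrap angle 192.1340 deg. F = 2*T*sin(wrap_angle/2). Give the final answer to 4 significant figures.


F = 2 * 33.4500 * sin(192.1340/2 deg)
F = 66.53 kN


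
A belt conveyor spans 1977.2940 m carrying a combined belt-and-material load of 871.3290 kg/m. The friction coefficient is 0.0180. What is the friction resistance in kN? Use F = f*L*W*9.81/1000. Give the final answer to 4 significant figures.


F = 0.0180 * 1977.2940 * 871.3290 * 9.81 / 1000
F = 304.2 kN


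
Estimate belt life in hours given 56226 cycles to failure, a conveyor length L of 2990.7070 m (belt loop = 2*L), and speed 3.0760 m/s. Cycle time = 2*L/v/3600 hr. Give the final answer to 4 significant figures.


cycle_time = 2 * 2990.7070 / 3.0760 / 3600 = 0.540151 hr
life = 56226 * 0.540151 = 30370 hours


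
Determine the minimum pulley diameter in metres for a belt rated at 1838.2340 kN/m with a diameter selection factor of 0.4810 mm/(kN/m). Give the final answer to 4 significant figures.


D = 1838.2340 * 0.4810 / 1000
D = 0.8842 m


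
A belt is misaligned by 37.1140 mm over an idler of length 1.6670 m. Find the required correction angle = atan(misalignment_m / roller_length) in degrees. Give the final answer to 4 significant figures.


misalign_m = 37.1140 / 1000 = 0.037114 m
angle = atan(0.037114 / 1.6670)
angle = 1.275 deg


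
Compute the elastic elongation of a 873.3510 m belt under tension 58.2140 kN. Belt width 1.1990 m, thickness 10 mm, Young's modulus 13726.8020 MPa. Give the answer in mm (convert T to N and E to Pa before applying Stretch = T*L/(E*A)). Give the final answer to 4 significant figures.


A = 1.1990 * 0.01 = 0.01199 m^2
Stretch = 58.2140*1000 * 873.3510 / (13726.8020e6 * 0.01199) * 1000
Stretch = 308.9 mm


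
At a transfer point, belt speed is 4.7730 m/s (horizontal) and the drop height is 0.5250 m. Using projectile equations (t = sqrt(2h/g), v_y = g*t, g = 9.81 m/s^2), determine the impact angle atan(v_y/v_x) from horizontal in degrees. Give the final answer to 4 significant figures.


t = sqrt(2*0.5250/9.81) = 0.32716 s
v_y = 9.81 * 0.32716 = 3.20944 m/s
angle = atan(3.20944 / 4.7730) = 33.92 deg


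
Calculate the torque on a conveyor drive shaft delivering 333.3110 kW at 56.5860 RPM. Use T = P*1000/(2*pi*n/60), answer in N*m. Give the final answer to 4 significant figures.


omega = 2*pi*56.5860/60 = 5.92567 rad/s
T = 333.3110*1000 / 5.92567
T = 56250 N*m


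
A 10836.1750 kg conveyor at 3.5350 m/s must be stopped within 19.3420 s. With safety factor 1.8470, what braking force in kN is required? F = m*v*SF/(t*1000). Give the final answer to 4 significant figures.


F = 10836.1750 * 3.5350 / 19.3420 * 1.8470 / 1000
F = 3.658 kN


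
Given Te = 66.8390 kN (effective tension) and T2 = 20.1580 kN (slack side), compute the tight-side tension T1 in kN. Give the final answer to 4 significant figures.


T1 = Te + T2 = 66.8390 + 20.1580
T1 = 87.00 kN


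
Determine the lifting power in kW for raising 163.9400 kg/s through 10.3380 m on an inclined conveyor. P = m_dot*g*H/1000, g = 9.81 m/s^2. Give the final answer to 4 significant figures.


P = 163.9400 * 9.81 * 10.3380 / 1000
P = 16.63 kW


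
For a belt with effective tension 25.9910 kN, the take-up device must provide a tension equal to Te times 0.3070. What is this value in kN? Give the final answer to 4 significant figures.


T_tu = 25.9910 * 0.3070
T_tu = 7.979 kN


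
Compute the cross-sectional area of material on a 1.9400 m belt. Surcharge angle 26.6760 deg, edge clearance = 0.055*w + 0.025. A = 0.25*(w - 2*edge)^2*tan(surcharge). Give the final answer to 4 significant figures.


edge = 0.055*1.9400 + 0.025 = 0.1317 m
ew = 1.9400 - 2*0.1317 = 1.6766 m
A = 0.25 * 1.6766^2 * tan(26.6760 deg)
A = 0.3531 m^2


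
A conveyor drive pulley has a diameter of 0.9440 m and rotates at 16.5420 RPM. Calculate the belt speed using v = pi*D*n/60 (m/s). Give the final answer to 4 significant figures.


v = pi * 0.9440 * 16.5420 / 60
v = 0.8176 m/s


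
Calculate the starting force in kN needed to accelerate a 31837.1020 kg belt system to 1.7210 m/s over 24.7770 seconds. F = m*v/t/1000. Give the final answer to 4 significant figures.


F = 31837.1020 * 1.7210 / 24.7770 / 1000
F = 2.211 kN


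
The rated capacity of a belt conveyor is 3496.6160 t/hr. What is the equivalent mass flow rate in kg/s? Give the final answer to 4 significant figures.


m_dot = 3496.6160 * 1000 / 3600
m_dot = 971.3 kg/s


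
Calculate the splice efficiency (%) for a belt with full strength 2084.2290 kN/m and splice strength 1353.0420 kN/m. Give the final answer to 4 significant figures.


Eff = 1353.0420 / 2084.2290 * 100
Eff = 64.92 %


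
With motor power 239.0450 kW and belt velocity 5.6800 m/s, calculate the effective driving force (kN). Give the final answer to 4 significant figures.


Te = P / v = 239.0450 / 5.6800
Te = 42.09 kN


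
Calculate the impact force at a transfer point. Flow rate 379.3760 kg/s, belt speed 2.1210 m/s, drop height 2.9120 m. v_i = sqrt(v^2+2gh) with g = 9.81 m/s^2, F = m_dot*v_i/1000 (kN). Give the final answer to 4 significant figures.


v_i = sqrt(2.1210^2 + 2*9.81*2.9120) = 7.85061 m/s
F = 379.3760 * 7.85061 / 1000
F = 2.978 kN


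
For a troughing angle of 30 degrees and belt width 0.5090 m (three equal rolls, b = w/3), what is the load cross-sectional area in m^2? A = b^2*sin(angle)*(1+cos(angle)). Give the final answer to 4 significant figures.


b = 0.5090/3 = 0.169667 m
A = 0.169667^2 * sin(30 deg) * (1 + cos(30 deg))
A = 0.02686 m^2


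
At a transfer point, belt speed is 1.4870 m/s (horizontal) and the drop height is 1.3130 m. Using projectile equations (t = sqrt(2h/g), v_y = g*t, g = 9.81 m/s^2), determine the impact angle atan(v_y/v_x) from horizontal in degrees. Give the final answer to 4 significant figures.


t = sqrt(2*1.3130/9.81) = 0.517384 s
v_y = 9.81 * 0.517384 = 5.07554 m/s
angle = atan(5.07554 / 1.4870) = 73.67 deg


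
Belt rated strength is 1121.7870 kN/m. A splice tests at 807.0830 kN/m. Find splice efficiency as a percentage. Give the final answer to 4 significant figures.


Eff = 807.0830 / 1121.7870 * 100
Eff = 71.95 %


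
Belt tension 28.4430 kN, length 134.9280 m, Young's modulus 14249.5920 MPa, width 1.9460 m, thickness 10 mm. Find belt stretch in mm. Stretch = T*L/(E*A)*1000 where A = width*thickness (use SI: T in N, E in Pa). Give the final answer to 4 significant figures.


A = 1.9460 * 0.01 = 0.01946 m^2
Stretch = 28.4430*1000 * 134.9280 / (14249.5920e6 * 0.01946) * 1000
Stretch = 13.84 mm


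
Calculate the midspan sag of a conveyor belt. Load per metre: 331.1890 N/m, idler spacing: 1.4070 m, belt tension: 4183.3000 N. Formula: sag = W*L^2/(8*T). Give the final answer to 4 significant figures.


sag = 331.1890 * 1.4070^2 / (8 * 4183.3000)
sag = 0.01959 m


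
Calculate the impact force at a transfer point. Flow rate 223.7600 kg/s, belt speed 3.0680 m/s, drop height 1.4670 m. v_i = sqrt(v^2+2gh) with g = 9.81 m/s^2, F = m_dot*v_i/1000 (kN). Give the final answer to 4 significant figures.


v_i = sqrt(3.0680^2 + 2*9.81*1.4670) = 6.18022 m/s
F = 223.7600 * 6.18022 / 1000
F = 1.383 kN


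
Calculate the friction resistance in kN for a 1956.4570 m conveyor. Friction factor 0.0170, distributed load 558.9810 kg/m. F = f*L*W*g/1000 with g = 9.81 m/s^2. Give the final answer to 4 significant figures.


F = 0.0170 * 1956.4570 * 558.9810 * 9.81 / 1000
F = 182.4 kN


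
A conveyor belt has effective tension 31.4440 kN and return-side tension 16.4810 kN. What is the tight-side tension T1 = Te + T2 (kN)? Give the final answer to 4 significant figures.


T1 = Te + T2 = 31.4440 + 16.4810
T1 = 47.92 kN


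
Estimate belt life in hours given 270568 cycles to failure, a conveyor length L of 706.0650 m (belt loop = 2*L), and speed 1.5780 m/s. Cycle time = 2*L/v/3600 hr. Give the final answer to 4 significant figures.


cycle_time = 2 * 706.0650 / 1.5780 / 3600 = 0.248579 hr
life = 270568 * 0.248579 = 67260 hours


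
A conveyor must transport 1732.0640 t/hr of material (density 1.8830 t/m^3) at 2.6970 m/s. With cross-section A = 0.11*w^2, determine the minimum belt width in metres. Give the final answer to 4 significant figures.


A_req = 1732.0640 / (2.6970 * 1.8830 * 3600) = 0.0947393 m^2
w = sqrt(0.0947393 / 0.11)
w = 0.9280 m


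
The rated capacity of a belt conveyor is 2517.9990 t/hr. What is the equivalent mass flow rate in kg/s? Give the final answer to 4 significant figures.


m_dot = 2517.9990 * 1000 / 3600
m_dot = 699.4 kg/s


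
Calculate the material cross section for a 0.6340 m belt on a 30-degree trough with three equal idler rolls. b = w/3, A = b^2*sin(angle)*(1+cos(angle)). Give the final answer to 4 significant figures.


b = 0.6340/3 = 0.211333 m
A = 0.211333^2 * sin(30 deg) * (1 + cos(30 deg))
A = 0.04167 m^2


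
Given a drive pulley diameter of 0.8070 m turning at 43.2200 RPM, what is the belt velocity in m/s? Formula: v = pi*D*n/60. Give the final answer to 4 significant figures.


v = pi * 0.8070 * 43.2200 / 60
v = 1.826 m/s


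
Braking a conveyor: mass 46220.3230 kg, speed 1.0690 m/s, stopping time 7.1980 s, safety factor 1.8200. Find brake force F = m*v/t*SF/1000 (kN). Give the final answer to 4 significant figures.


F = 46220.3230 * 1.0690 / 7.1980 * 1.8200 / 1000
F = 12.49 kN


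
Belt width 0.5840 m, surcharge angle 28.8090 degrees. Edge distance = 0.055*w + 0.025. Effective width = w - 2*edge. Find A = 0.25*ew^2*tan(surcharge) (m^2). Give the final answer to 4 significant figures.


edge = 0.055*0.5840 + 0.025 = 0.05712 m
ew = 0.5840 - 2*0.05712 = 0.46976 m
A = 0.25 * 0.46976^2 * tan(28.8090 deg)
A = 0.03034 m^2


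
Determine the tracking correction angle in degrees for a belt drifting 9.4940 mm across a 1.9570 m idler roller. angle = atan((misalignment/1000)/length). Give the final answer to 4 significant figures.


misalign_m = 9.4940 / 1000 = 0.009494 m
angle = atan(0.009494 / 1.9570)
angle = 0.2780 deg


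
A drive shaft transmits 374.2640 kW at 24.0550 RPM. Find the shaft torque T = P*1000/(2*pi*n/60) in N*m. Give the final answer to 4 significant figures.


omega = 2*pi*24.0550/60 = 2.51903 rad/s
T = 374.2640*1000 / 2.51903
T = 148600 N*m


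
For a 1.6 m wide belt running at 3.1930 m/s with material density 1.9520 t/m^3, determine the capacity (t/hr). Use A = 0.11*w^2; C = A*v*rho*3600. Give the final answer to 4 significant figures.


A = 0.11 * 1.6^2 = 0.2816 m^2
C = 0.2816 * 3.1930 * 1.9520 * 3600
C = 6318 t/hr


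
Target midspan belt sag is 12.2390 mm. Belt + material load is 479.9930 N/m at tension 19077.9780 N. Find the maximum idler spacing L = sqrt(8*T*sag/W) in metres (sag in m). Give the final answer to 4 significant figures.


sag = 12.2390/1000 = 0.012239 m
L = sqrt(8 * 19077.9780 * 0.012239 / 479.9930)
L = 1.973 m


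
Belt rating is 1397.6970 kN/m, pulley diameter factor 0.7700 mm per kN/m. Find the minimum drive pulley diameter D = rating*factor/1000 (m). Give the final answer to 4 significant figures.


D = 1397.6970 * 0.7700 / 1000
D = 1.076 m


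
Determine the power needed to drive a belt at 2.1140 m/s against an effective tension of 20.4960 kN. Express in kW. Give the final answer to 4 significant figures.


P = Te * v = 20.4960 * 2.1140
P = 43.33 kW


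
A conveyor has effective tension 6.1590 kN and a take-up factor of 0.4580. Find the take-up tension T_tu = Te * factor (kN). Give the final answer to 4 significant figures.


T_tu = 6.1590 * 0.4580
T_tu = 2.821 kN


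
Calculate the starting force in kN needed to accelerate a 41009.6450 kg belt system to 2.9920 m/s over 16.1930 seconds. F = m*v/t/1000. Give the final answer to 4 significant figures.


F = 41009.6450 * 2.9920 / 16.1930 / 1000
F = 7.577 kN


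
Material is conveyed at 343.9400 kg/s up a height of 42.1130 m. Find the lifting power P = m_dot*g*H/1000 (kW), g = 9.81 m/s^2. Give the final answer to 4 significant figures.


P = 343.9400 * 9.81 * 42.1130 / 1000
P = 142.1 kW


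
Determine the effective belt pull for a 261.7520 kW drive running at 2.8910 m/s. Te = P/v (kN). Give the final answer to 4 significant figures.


Te = P / v = 261.7520 / 2.8910
Te = 90.54 kN


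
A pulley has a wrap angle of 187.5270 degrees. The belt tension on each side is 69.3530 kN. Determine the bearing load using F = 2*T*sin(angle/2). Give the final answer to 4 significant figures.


F = 2 * 69.3530 * sin(187.5270/2 deg)
F = 138.4 kN


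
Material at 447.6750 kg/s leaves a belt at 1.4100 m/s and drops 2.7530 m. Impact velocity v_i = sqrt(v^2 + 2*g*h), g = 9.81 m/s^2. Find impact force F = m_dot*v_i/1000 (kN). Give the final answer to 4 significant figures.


v_i = sqrt(1.4100^2 + 2*9.81*2.7530) = 7.48345 m/s
F = 447.6750 * 7.48345 / 1000
F = 3.350 kN


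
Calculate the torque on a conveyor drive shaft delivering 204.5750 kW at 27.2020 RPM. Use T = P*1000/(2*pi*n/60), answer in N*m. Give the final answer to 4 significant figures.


omega = 2*pi*27.2020/60 = 2.84859 rad/s
T = 204.5750*1000 / 2.84859
T = 71820 N*m


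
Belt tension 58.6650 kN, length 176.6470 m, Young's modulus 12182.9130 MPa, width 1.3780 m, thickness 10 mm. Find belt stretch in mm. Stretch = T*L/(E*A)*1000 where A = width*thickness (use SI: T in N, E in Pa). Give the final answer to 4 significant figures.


A = 1.3780 * 0.01 = 0.01378 m^2
Stretch = 58.6650*1000 * 176.6470 / (12182.9130e6 * 0.01378) * 1000
Stretch = 61.73 mm


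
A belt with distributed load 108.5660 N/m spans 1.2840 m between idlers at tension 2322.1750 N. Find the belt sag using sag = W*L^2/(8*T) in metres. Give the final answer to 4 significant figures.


sag = 108.5660 * 1.2840^2 / (8 * 2322.1750)
sag = 0.009635 m


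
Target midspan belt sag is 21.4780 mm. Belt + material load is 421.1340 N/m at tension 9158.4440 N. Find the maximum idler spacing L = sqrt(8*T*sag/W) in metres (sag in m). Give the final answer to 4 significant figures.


sag = 21.4780/1000 = 0.021478 m
L = sqrt(8 * 9158.4440 * 0.021478 / 421.1340)
L = 1.933 m


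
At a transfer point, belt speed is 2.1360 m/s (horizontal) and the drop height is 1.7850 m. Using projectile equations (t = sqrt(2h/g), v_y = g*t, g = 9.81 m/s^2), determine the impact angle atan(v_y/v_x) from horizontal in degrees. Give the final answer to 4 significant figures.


t = sqrt(2*1.7850/9.81) = 0.603253 s
v_y = 9.81 * 0.603253 = 5.91791 m/s
angle = atan(5.91791 / 2.1360) = 70.15 deg


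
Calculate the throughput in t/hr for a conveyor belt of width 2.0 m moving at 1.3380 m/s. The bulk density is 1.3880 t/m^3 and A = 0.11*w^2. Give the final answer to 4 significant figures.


A = 0.11 * 2.0^2 = 0.44 m^2
C = 0.44 * 1.3380 * 1.3880 * 3600
C = 2942 t/hr


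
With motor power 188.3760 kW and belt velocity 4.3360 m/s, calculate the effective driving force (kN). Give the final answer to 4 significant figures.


Te = P / v = 188.3760 / 4.3360
Te = 43.44 kN


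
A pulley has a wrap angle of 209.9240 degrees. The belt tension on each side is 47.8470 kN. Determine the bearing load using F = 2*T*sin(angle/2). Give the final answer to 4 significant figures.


F = 2 * 47.8470 * sin(209.9240/2 deg)
F = 92.45 kN


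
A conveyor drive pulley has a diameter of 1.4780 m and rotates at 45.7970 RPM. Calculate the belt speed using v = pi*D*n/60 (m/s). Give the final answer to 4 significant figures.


v = pi * 1.4780 * 45.7970 / 60
v = 3.544 m/s


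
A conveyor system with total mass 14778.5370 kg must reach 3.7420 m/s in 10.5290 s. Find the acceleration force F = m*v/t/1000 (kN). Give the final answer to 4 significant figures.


F = 14778.5370 * 3.7420 / 10.5290 / 1000
F = 5.252 kN


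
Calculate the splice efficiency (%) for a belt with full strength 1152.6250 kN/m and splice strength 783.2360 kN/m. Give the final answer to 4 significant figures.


Eff = 783.2360 / 1152.6250 * 100
Eff = 67.95 %


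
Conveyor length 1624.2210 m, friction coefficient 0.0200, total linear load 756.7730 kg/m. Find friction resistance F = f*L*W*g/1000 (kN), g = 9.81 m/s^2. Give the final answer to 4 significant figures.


F = 0.0200 * 1624.2210 * 756.7730 * 9.81 / 1000
F = 241.2 kN


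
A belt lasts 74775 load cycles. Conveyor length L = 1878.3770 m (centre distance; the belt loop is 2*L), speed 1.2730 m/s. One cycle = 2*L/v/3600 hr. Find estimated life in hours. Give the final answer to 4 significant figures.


cycle_time = 2 * 1878.3770 / 1.2730 / 3600 = 0.819751 hr
life = 74775 * 0.819751 = 61300 hours


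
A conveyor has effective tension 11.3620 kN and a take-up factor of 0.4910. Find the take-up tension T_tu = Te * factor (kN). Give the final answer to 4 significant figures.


T_tu = 11.3620 * 0.4910
T_tu = 5.579 kN


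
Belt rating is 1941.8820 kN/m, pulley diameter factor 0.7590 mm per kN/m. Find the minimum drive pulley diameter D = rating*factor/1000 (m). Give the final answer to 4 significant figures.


D = 1941.8820 * 0.7590 / 1000
D = 1.474 m


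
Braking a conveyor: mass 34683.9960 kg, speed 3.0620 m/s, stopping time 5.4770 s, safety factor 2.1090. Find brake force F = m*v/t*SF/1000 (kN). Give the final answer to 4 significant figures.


F = 34683.9960 * 3.0620 / 5.4770 * 2.1090 / 1000
F = 40.89 kN


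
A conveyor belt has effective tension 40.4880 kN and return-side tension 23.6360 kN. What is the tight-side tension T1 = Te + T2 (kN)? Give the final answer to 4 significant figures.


T1 = Te + T2 = 40.4880 + 23.6360
T1 = 64.12 kN


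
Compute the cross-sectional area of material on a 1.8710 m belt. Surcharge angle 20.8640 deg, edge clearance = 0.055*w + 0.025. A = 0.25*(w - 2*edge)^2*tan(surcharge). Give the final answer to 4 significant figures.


edge = 0.055*1.8710 + 0.025 = 0.127905 m
ew = 1.8710 - 2*0.127905 = 1.61519 m
A = 0.25 * 1.61519^2 * tan(20.8640 deg)
A = 0.2486 m^2


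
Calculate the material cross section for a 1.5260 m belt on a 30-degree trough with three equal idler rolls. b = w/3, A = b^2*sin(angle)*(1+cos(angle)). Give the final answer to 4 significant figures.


b = 1.5260/3 = 0.508667 m
A = 0.508667^2 * sin(30 deg) * (1 + cos(30 deg))
A = 0.2414 m^2


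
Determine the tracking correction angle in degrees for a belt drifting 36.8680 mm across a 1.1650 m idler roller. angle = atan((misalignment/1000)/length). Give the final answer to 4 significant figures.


misalign_m = 36.8680 / 1000 = 0.036868 m
angle = atan(0.036868 / 1.1650)
angle = 1.813 deg


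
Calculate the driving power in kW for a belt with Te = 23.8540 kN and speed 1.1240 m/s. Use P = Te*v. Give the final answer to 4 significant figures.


P = Te * v = 23.8540 * 1.1240
P = 26.81 kW


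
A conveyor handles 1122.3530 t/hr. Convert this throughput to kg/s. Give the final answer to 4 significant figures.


m_dot = 1122.3530 * 1000 / 3600
m_dot = 311.8 kg/s


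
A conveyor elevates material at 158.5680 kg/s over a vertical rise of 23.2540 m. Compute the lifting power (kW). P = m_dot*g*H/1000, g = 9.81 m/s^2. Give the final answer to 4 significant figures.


P = 158.5680 * 9.81 * 23.2540 / 1000
P = 36.17 kW


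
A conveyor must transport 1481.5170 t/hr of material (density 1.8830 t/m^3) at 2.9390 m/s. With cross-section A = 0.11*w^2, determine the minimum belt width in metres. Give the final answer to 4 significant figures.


A_req = 1481.5170 / (2.9390 * 1.8830 * 3600) = 0.0743625 m^2
w = sqrt(0.0743625 / 0.11)
w = 0.8222 m


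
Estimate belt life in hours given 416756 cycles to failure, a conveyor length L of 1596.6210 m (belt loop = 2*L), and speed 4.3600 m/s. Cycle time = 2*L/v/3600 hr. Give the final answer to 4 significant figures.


cycle_time = 2 * 1596.6210 / 4.3600 / 3600 = 0.203443 hr
life = 416756 * 0.203443 = 84790 hours


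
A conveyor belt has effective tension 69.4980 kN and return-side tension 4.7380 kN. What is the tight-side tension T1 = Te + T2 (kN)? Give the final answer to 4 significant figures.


T1 = Te + T2 = 69.4980 + 4.7380
T1 = 74.24 kN


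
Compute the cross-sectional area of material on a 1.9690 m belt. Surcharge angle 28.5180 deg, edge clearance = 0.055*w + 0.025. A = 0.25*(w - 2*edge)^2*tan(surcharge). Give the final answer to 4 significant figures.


edge = 0.055*1.9690 + 0.025 = 0.133295 m
ew = 1.9690 - 2*0.133295 = 1.70241 m
A = 0.25 * 1.70241^2 * tan(28.5180 deg)
A = 0.3937 m^2
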